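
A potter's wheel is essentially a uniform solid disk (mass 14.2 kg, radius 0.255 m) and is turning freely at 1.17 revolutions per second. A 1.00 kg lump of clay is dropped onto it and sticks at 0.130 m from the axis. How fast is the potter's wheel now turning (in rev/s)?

ω_f ≈ 1.13 rev/s

No external torque acts about the axis; L_before = L_after.
I_p = ½(14.2)(0.255)² = 0.4617 kg·m².
Added inertia Σmr² = (1.00)(0.130)² = 0.01690 kg·m²; I_f = 0.4617 + 0.01690 = 0.4786 kg·m².
ω_f = I_p ω_i / I_f = (0.4617)(1.17) / 0.4786 = 1.129 rev/s.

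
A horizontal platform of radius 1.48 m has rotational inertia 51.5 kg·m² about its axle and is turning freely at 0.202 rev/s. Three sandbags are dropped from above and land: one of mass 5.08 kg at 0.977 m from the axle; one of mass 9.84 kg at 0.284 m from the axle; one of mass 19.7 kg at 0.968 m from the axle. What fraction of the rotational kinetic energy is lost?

No external torque acts about the axle; L_before = L_after.
Added inertia Σmr² = (5.08)(0.977)² + (9.84)(0.284)² + (19.7)(0.968)² = 24.10 kg·m²; I_f = 51.50 + 24.10 = 75.60 kg·m².
ω_f = I_p ω_i / I_f = (51.50)(0.202) / 75.60 = 0.1376 rev/s.
KE_i = ½(51.50)(1.269 rad/s)² = 41.48 J; KE_f = ½(75.60)(0.8646)² = 28.26 J.
Fraction lost = 0.3188.

fraction ≈ 0.319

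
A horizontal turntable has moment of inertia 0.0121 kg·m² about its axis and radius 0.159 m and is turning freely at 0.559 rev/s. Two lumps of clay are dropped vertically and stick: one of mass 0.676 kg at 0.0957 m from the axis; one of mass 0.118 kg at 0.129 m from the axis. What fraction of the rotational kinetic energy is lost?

The added mass arrives with no angular momentum about the axis, and any external torque about the axis is negligible, so the system's angular momentum is conserved.
Added inertia Σmr² = (0.676)(0.0957)² + (0.118)(0.129)² = 0.008155 kg·m²; I_f = 0.01210 + 0.008155 = 0.02025 kg·m².
ω_f = I_p ω_i / I_f = (0.01210)(0.559) / 0.02025 = 0.3339 rev/s.
KE_i = ½(0.01210)(3.512 rad/s)² = 0.07463 J; KE_f = ½(0.02025)(2.098)² = 0.04459 J.
Fraction lost = 0.4026.

fraction ≈ 0.403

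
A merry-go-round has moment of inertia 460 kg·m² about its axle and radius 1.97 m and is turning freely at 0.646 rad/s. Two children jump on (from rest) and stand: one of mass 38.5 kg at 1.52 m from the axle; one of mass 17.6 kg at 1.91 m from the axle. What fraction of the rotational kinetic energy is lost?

The added mass arrives with no angular momentum about the axle, and any external torque about the axle is negligible, so the system's angular momentum is conserved.
Added inertia Σmr² = (38.5)(1.52)² + (17.6)(1.91)² = 153.2 kg·m²; I_f = 460.0 + 153.2 = 613.2 kg·m².
ω_f = I_p ω_i / I_f = (460.0)(0.646) / 613.2 = 0.4846 rad/s.
KE_i = ½(460.0)(0.6460 rad/s)² = 95.98 J; KE_f = ½(613.2)(0.4846)² = 72.01 J.
Fraction lost = 0.2498.

fraction ≈ 0.250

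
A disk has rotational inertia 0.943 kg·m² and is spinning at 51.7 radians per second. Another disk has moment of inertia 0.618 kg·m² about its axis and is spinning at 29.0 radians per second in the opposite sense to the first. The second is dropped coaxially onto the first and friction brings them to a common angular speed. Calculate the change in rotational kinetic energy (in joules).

ΔKE ≈ -1220 J

The coupling torques are internal; angular momentum about the shared axis is conserved.
Taking A's sense as positive: L = (0.9430)(51.7) − (0.6180)(29.0) = 30.83 kg·m²·rad/s.
Combined I = 0.9430 + 0.6180 = 1.561 kg·m².
ω_f = L / I = 30.83 / 1.561 = 19.75 rad/s.
KE_i = ½ΣIω² = 1520 J; KE_f = ½(1.561)(19.75)² = 304.5 J.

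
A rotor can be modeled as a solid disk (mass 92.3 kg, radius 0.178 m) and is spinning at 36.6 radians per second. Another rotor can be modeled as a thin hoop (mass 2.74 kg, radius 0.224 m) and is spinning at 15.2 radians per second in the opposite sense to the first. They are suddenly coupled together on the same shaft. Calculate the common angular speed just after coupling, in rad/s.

No external torque acts about the common axis, so total angular momentum is conserved.
Moments of inertia: I_A = ½(92.3)(0.178)² = 1.462 kg·m²; I_B = (2.74)(0.224)² = 0.1375 kg·m².
Taking A's sense as positive: L = (1.462)(36.6) − (0.1375)(15.2) = 51.43 kg·m²·rad/s.
Combined I = 1.462 + 0.1375 = 1.600 kg·m².
ω_f = L / I = 51.43 / 1.600 = 32.15 rad/s.

|ω_f| ≈ 32.1 rad/s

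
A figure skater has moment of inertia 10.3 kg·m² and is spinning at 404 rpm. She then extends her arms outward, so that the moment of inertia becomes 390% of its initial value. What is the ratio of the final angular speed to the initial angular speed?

No external torque acts about the spin axis, so angular momentum is conserved.
I₂ = 3.90 × 10.3 = 40.17 kg·m².
ω₂/ω₁ = I₁/I₂ = 10.30 / 40.17 = 0.2564.

ω₂/ω₁ ≈ 0.256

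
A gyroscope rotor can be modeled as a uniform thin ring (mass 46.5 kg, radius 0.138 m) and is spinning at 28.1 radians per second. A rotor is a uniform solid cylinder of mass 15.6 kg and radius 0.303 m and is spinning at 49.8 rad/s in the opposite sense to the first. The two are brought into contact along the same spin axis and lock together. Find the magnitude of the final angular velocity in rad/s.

The coupling torques are internal; angular momentum about the shared axis is conserved.
Moments of inertia: I_A = (46.5)(0.138)² = 0.8855 kg·m²; I_B = ½(15.6)(0.303)² = 0.7161 kg·m².
Taking A's sense as positive: L = (0.8855)(28.1) − (0.7161)(49.8) = -10.78 kg·m²·rad/s.
Combined I = 0.8855 + 0.7161 = 1.602 kg·m².
ω_f = L / I = -10.78 / 1.602 = -6.730 rad/s.

|ω_f| ≈ 6.73 rad/s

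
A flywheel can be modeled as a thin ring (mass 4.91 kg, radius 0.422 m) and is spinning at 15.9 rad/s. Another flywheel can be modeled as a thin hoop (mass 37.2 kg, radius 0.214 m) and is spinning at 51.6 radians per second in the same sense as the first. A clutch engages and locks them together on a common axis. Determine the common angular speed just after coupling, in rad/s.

|ω_f| ≈ 39.5 rad/s

The coupling torques are internal; angular momentum about the shared axis is conserved.
Moments of inertia: I_A = (4.91)(0.422)² = 0.8744 kg·m²; I_B = (37.2)(0.214)² = 1.704 kg·m².
Taking A's sense as positive: L = (0.8744)(15.9) + (1.704)(51.6) = 101.8 kg·m²·rad/s.
Combined I = 0.8744 + 1.704 = 2.578 kg·m².
ω_f = L / I = 101.8 / 2.578 = 39.49 rad/s.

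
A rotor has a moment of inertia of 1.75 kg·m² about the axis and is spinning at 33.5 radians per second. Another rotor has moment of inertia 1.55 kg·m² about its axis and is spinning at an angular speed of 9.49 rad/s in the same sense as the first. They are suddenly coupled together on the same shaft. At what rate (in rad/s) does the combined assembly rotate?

No external torque acts about the common axis, so total angular momentum is conserved.
Taking A's sense as positive: L = (1.750)(33.5) + (1.550)(9.49) = 73.33 kg·m²·rad/s.
Combined I = 1.750 + 1.550 = 3.300 kg·m².
ω_f = L / I = 73.33 / 3.300 = 22.22 rad/s.

|ω_f| ≈ 22.2 rad/s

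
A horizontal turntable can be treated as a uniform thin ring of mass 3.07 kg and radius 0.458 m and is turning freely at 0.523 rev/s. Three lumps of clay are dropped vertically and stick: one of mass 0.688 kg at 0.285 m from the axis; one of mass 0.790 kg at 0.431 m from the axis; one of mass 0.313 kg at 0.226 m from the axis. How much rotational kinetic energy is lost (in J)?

No external torque acts about the axis; L_before = L_after.
I_p = (3.07)(0.458)² = 0.6440 kg·m².
Added inertia Σmr² = (0.688)(0.285)² + (0.790)(0.431)² + (0.313)(0.226)² = 0.2186 kg·m²; I_f = 0.6440 + 0.2186 = 0.8626 kg·m².
ω_f = I_p ω_i / I_f = (0.6440)(0.523) / 0.8626 = 0.3904 rev/s.
KE_i = ½(0.6440)(3.286 rad/s)² = 3.477 J; KE_f = ½(0.8626)(2.453)² = 2.596 J.

energy lost ≈ 0.881 J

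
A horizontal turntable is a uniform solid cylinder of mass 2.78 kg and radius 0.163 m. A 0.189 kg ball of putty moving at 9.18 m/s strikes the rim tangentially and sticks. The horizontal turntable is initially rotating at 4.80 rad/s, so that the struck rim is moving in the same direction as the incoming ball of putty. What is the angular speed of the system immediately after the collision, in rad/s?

|ω_f| ≈ 11.0 rad/s

About the axle the impulsive forces during the collision are internal, so angular momentum about that axis is conserved.
I_p = ½(2.78)(0.163)² = 0.03693 kg·m². Taking the sense of the ball of putty's angular momentum as positive, L_{ball} = m v R = (0.189)(9.18)(0.163) = 0.2828 kg·m²/s.
L_i = +I_p ω_p + m v R = +(0.03693)(4.80) + 0.2828 = 0.4601 kg·m²/s.
After sticking, I_f = I_p + m R² = 0.03693 + (0.189)(0.163)² = 0.04195 kg·m².
ω_f = L_i / I_f = 0.4601 / 0.04195 = 10.97 rad/s.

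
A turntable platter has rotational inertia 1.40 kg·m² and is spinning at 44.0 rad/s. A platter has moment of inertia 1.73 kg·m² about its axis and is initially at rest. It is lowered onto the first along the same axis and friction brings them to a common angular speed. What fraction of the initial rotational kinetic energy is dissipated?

fraction ≈ 0.553

No external torque acts about the common axis, so total angular momentum is conserved.
Taking A's sense as positive: L = (1.400)(44.0) = 61.60 kg·m²·rad/s.
Combined I = 1.400 + 1.730 = 3.130 kg·m².
ω_f = L / I = 61.60 / 3.130 = 19.68 rad/s.
KE_i = ½ΣIω² = 1355 J; KE_f = ½(3.130)(19.68)² = 606.2 J.
Fraction dissipated = (KE_i − KE_f)/KE_i = 0.5527.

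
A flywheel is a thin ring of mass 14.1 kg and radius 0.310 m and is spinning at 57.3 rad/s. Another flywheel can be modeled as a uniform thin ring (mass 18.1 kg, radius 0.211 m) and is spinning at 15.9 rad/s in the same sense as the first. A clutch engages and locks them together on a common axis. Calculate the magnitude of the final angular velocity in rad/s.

|ω_f| ≈ 41.9 rad/s

No external torque acts about the common axis, so total angular momentum is conserved.
Moments of inertia: I_A = (14.1)(0.310)² = 1.355 kg·m²; I_B = (18.1)(0.211)² = 0.8058 kg·m².
Taking A's sense as positive: L = (1.355)(57.3) + (0.8058)(15.9) = 90.45 kg·m²·rad/s.
Combined I = 1.355 + 0.8058 = 2.161 kg·m².
ω_f = L / I = 90.45 / 2.161 = 41.86 rad/s.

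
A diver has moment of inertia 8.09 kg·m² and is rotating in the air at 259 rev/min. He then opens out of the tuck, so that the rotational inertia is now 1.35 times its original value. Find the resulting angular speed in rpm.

ω₂ ≈ 192 rpm

No external torque acts about the spin axis, so angular momentum is conserved.
I₂ = 1.35 × 8.09 = 10.92 kg·m².
ω₂ = I₁ω₁ / I₂ = (8.090)(259 rpm) / (10.92) = 191.9 rpm.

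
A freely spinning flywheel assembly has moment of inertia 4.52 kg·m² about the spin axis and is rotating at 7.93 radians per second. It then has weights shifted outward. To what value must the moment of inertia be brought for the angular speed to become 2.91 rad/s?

No external torque acts about the spin axis, so angular momentum is conserved.
I₂ = I₁ω₁ / ω₂ = (4.52)(7.93) / (2.91) = 12.32 kg·m².

I₂ ≈ 12.3 kg·m²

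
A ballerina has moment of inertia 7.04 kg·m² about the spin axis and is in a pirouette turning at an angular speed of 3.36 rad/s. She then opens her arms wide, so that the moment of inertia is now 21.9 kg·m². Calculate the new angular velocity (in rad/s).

Angular momentum about the spin axis is conserved since the torque about it is zero.
ω₂ = I₁ω₁ / I₂ = (7.040)(3.36 rad/s) / (21.90) = 1.080 rad/s.

ω₂ ≈ 1.08 rad/s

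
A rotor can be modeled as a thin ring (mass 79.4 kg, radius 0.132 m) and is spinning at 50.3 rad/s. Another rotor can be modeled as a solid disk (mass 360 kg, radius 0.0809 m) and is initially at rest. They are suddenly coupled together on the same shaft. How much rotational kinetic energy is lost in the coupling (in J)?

No external torque acts about the common axis, so total angular momentum is conserved.
Moments of inertia: I_A = (79.4)(0.132)² = 1.383 kg·m²; I_B = ½(360)(0.0809)² = 1.178 kg·m².
Taking A's sense as positive: L = (1.383)(50.3) = 69.59 kg·m²·rad/s.
Combined I = 1.383 + 1.178 = 2.562 kg·m².
ω_f = L / I = 69.59 / 2.562 = 27.17 rad/s.
KE_i = ½ΣIω² = 1750 J; KE_f = ½(2.562)(27.17)² = 945.2 J.

ΔKE lost ≈ 805 J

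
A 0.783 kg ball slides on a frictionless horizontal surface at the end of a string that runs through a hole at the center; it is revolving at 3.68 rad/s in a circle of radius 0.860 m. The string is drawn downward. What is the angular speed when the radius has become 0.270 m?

ω₂ ≈ 37.3 rad/s

No torque about the axis ⇒ m r₁² ω₁ = m r₂² ω₂.
ω₂ = ω₁ (r₁/r₂)² = (3.68)(0.860/0.270)² = 37.34 rad/s.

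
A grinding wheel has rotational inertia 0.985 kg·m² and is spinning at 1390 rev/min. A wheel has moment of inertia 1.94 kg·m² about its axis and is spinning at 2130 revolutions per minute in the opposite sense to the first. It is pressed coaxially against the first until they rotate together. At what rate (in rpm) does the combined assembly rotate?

|ω_f| ≈ 945 rpm

The coupling torques are internal; angular momentum about the shared axis is conserved.
Taking A's sense as positive: L = (0.9850)(1390) − (1.940)(2130) = -2763 kg·m²·rpm.
Combined I = 0.9850 + 1.940 = 2.925 kg·m².
ω_f = L / I = -2763 / 2.925 = -944.6 rpm.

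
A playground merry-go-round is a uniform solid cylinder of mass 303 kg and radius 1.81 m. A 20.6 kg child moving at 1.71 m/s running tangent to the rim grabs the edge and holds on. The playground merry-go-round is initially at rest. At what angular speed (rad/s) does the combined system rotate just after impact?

About the axle the impulsive forces during the collision are internal, so angular momentum about that axis is conserved.
I_p = ½(303)(1.81)² = 496.3 kg·m². Taking the sense of the child's angular momentum as positive, L_{child} = m v R = (20.6)(1.71)(1.81) = 63.76 kg·m²/s.
L_i = 0 + 63.76 = 63.76 kg·m²/s.
After sticking, I_f = I_p + m R² = 496.3 + (20.6)(1.81)² = 563.8 kg·m².
ω_f = L_i / I_f = 63.76 / 563.8 = 0.1131 rad/s.

|ω_f| ≈ 0.113 rad/s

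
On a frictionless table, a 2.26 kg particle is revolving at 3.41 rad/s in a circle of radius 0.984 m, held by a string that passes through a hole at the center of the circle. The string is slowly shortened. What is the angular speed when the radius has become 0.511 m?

The constraining force is radial, so m r² ω about the center is conserved.
ω₂ = ω₁ (r₁/r₂)² = (3.41)(0.984/0.511)² = 12.64 rad/s.

ω₂ ≈ 12.6 rad/s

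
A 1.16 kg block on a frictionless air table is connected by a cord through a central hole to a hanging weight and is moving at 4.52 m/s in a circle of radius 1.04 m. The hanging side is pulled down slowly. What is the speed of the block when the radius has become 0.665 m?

v₂ ≈ 7.07 m/s

Central (radial) force ⇒ zero torque about the center ⇒ m v r is constant.
v₂ = v₁ r₁ / r₂ = (4.52)(1.04) / (0.665) = 7.069 m/s.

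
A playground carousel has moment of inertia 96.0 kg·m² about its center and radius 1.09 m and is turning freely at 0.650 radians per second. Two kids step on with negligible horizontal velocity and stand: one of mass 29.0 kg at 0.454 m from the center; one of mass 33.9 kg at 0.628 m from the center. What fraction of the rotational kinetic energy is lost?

The added mass arrives with no angular momentum about the center, and any external torque about the center is negligible, so the system's angular momentum is conserved.
Added inertia Σmr² = (29.0)(0.454)² + (33.9)(0.628)² = 19.35 kg·m²; I_f = 96.00 + 19.35 = 115.3 kg·m².
ω_f = I_p ω_i / I_f = (96.00)(0.650) / 115.3 = 0.5410 rad/s.
KE_i = ½(96.00)(0.6500 rad/s)² = 20.28 J; KE_f = ½(115.3)(0.5410)² = 16.88 J.
Fraction lost = 0.1677.

fraction ≈ 0.168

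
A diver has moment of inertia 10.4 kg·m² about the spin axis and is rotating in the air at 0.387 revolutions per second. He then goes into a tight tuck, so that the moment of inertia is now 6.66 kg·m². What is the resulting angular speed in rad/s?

ω₂ ≈ 3.80 rad/s

With no external torque about the axis, L is conserved: I₁ω₁ = I₂ω₂.
ω₂ = I₁ω₁ / I₂ = (10.40)(0.387 rev/s) / (6.660) = 0.6043 rev/s = 3.797 rad/s.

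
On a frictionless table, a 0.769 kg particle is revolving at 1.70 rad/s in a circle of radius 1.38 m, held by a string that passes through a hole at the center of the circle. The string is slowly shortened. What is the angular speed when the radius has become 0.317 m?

ω₂ ≈ 32.2 rad/s

No torque about the axis ⇒ m r₁² ω₁ = m r₂² ω₂.
ω₂ = ω₁ (r₁/r₂)² = (1.70)(1.38/0.317)² = 32.22 rad/s.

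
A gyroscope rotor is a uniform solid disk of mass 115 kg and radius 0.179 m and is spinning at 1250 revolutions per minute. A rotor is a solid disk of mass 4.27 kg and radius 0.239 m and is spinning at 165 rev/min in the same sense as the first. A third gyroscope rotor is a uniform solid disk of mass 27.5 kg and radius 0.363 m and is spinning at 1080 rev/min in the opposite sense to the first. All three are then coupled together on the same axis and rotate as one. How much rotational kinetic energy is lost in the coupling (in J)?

The coupling torques are internal; angular momentum about the shared axis is conserved.
Moments of inertia: I_A = ½(115)(0.179)² = 1.842 kg·m²; I_B = ½(4.27)(0.239)² = 0.1220 kg·m²; I_C = ½(27.5)(0.363)² = 1.812 kg·m².
Taking A's sense as positive: L = (1.842)(1250) + (0.1220)(165) − (1.812)(1080) = 366.3 kg·m²·rpm.
Combined I = 1.842 + 0.1220 + 1.812 = 3.776 kg·m².
ω_f = L / I = 366.3 / 3.776 = 97.00 rpm.
KE_i = ½ΣIω² = 27390 J; KE_f = ½(3.776)(10.16)² = 194.8 J.

ΔKE lost ≈ 27200 J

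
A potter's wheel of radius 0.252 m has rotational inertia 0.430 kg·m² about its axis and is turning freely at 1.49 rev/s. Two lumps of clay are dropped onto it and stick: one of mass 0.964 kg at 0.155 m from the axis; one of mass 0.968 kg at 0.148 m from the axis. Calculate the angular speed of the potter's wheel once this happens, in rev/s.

ω_f ≈ 1.35 rev/s

The added mass arrives with no angular momentum about the axis, and any external torque about the axis is negligible, so the system's angular momentum is conserved.
Added inertia Σmr² = (0.964)(0.155)² + (0.968)(0.148)² = 0.04436 kg·m²; I_f = 0.4300 + 0.04436 = 0.4744 kg·m².
ω_f = I_p ω_i / I_f = (0.4300)(1.49) / 0.4744 = 1.351 rev/s.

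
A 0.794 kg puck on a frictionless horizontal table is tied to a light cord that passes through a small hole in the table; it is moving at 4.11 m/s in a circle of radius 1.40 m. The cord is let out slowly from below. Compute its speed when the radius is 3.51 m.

The only horizontal force on the mass is along the cord (radial), so it exerts no torque about the hole and angular momentum m v r is conserved.
v₂ = v₁ r₁ / r₂ = (4.11)(1.40) / (3.51) = 1.639 m/s.

v₂ ≈ 1.64 m/s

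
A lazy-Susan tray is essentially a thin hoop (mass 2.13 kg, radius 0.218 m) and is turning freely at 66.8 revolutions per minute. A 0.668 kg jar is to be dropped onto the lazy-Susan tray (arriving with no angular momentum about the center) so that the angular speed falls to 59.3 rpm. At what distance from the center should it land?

The added mass arrives with no angular momentum about the center, and any external torque about the center is negligible, so the system's angular momentum is conserved.
I_p = (2.13)(0.218)² = 0.1012 kg·m².
I_p ω_i = (I_p + m r²) ω_f ⇒ m r² = I_p(ω_i/ω_f − 1) = 0.1012(66.8/59.3 − 1) = 0.01280 kg·m².
r = √(0.01280/0.668) = 0.1384 m.

r ≈ 0.138 m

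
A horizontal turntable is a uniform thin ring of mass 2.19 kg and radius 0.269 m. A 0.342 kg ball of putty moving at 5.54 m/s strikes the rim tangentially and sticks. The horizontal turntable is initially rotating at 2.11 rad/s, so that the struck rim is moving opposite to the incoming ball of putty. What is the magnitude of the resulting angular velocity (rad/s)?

|ω_f| ≈ 0.957 rad/s

About the axle the impulsive forces during the collision are internal, so angular momentum about that axis is conserved.
I_p = (2.19)(0.269)² = 0.1585 kg·m². Taking the sense of the ball of putty's angular momentum as positive, L_{ball} = m v R = (0.342)(5.54)(0.269) = 0.5097 kg·m²/s.
L_i = −I_p ω_p + m v R = −(0.1585)(2.11) + 0.5097 = 0.1753 kg·m²/s.
After sticking, I_f = I_p + m R² = 0.1585 + (0.342)(0.269)² = 0.1832 kg·m².
ω_f = L_i / I_f = 0.1753 / 0.1832 = 0.9568 rad/s.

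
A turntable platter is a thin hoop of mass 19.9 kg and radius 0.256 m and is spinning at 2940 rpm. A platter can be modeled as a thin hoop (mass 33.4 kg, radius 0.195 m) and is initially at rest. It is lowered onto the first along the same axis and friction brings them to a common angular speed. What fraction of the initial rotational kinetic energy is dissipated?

fraction ≈ 0.493

The coupling torques are internal; angular momentum about the shared axis is conserved.
Moments of inertia: I_A = (19.9)(0.256)² = 1.304 kg·m²; I_B = (33.4)(0.195)² = 1.270 kg·m².
Taking A's sense as positive: L = (1.304)(2940) = 3834 kg·m²·rpm.
Combined I = 1.304 + 1.270 = 2.574 kg·m².
ω_f = L / I = 3834 / 2.574 = 1489 rpm.
KE_i = ½ΣIω² = 61810 J; KE_f = ½(2.574)(156.0)² = 31310 J.
Fraction dissipated = (KE_i − KE_f)/KE_i = 0.4934.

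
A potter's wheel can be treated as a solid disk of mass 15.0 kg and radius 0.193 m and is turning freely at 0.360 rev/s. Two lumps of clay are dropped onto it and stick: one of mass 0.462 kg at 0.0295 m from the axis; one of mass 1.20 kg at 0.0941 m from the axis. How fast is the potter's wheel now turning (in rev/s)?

The added mass arrives with no angular momentum about the axis, and any external torque about the axis is negligible, so the system's angular momentum is conserved.
I_p = ½(15.0)(0.193)² = 0.2794 kg·m².
Added inertia Σmr² = (0.462)(0.0295)² + (1.20)(0.0941)² = 0.01103 kg·m²; I_f = 0.2794 + 0.01103 = 0.2904 kg·m².
ω_f = I_p ω_i / I_f = (0.2794)(0.360) / 0.2904 = 0.3463 rev/s.

ω_f ≈ 0.346 rev/s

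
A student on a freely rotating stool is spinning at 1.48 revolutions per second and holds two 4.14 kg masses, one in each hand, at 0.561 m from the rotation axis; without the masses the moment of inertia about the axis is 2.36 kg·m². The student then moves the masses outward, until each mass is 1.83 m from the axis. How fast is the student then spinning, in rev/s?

With no external torque about the axis, L is conserved: I₁ω₁ = I₂ω₂.
I₁ = 2.36 + 2(4.14)(0.561)² = 4.966 kg·m²; I₂ = 2.36 + 2(4.14)(1.83)² = 30.09 kg·m².
ω₂ = I₁ω₁ / I₂ = (4.966)(1.48 rev/s) / (30.09) = 0.2443 rev/s.

ω₂ ≈ 0.244 rev/s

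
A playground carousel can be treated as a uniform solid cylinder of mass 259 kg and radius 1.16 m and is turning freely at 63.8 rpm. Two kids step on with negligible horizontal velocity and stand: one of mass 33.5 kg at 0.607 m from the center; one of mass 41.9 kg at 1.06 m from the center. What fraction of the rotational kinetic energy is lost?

The added mass arrives with no angular momentum about the center, and any external torque about the center is negligible, so the system's angular momentum is conserved.
I_p = ½(259)(1.16)² = 174.3 kg·m².
Added inertia Σmr² = (33.5)(0.607)² + (41.9)(1.06)² = 59.42 kg·m²; I_f = 174.3 + 59.42 = 233.7 kg·m².
ω_f = I_p ω_i / I_f = (174.3)(63.8) / 233.7 = 47.58 rpm.
KE_i = ½(174.3)(6.681 rad/s)² = 3889 J; KE_f = ½(233.7)(4.982)² = 2900 J.
Fraction lost = 0.2543.

fraction ≈ 0.254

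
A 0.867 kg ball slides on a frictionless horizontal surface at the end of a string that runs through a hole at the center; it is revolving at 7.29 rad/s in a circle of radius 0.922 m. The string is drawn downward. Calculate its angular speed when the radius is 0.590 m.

The constraining force is radial, so m r² ω about the center is conserved.
ω₂ = ω₁ (r₁/r₂)² = (7.29)(0.922/0.590)² = 17.80 rad/s.

ω₂ ≈ 17.8 rad/s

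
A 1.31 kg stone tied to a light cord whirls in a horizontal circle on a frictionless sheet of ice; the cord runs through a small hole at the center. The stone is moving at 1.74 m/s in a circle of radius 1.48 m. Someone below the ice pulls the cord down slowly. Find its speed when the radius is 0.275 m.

v₂ ≈ 9.36 m/s

Central (radial) force ⇒ zero torque about the center ⇒ m v r is constant.
v₂ = v₁ r₁ / r₂ = (1.74)(1.48) / (0.275) = 9.364 m/s.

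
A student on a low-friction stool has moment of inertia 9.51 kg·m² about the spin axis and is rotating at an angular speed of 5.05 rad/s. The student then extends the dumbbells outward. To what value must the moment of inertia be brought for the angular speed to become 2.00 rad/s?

With no external torque about the axis, L is conserved: I₁ω₁ = I₂ω₂.
I₂ = I₁ω₁ / ω₂ = (9.51)(5.05) / (2.00) = 24.01 kg·m².

I₂ ≈ 24.0 kg·m²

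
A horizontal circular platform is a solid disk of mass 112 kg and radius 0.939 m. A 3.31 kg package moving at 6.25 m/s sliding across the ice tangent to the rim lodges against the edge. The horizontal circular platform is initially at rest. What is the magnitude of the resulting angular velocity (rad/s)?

The axle reaction passes through the central axle and exerts no torque about it; angular momentum about the central axle is conserved through the impact.
I_p = ½(112)(0.939)² = 49.38 kg·m². Taking the sense of the package's angular momentum as positive, L_{package} = m v R = (3.31)(6.25)(0.939) = 19.43 kg·m²/s.
L_i = 0 + 19.43 = 19.43 kg·m²/s.
After sticking, I_f = I_p + m R² = 49.38 + (3.31)(0.939)² = 52.29 kg·m².
ω_f = L_i / I_f = 19.43 / 52.29 = 0.3715 rad/s.

|ω_f| ≈ 0.371 rad/s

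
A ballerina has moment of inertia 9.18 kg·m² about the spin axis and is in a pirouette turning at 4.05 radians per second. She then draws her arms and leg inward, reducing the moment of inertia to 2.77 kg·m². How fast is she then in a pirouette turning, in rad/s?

No external torque acts about the spin axis, so angular momentum is conserved.
ω₂ = I₁ω₁ / I₂ = (9.180)(4.05 rad/s) / (2.770) = 13.42 rad/s.

ω₂ ≈ 13.4 rad/s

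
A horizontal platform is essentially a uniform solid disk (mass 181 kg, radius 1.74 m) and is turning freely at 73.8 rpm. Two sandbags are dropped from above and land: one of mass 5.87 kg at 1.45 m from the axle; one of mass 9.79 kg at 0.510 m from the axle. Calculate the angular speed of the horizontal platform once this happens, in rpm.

ω_f ≈ 70.0 rpm

No external torque acts about the axle; L_before = L_after.
I_p = ½(181)(1.74)² = 274.0 kg·m².
Added inertia Σmr² = (5.87)(1.45)² + (9.79)(0.510)² = 14.89 kg·m²; I_f = 274.0 + 14.89 = 288.9 kg·m².
ω_f = I_p ω_i / I_f = (274.0)(73.8) / 288.9 = 70.00 rpm.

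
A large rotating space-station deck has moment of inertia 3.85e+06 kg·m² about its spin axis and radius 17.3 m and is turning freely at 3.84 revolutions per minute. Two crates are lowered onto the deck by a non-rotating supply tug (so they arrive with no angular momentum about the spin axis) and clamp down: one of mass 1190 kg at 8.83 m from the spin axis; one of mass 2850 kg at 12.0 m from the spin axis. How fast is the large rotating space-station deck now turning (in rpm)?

The added mass arrives with no angular momentum about the spin axis, and any external torque about the spin axis is negligible, so the system's angular momentum is conserved.
Added inertia Σmr² = (1190)(8.83)² + (2850)(12.0)² = 5.032e+05 kg·m²; I_f = 3.850e+06 + 5.032e+05 = 4.353e+06 kg·m².
ω_f = I_p ω_i / I_f = (3.850e+06)(3.84) / 4.353e+06 = 3.396 rpm.

ω_f ≈ 3.40 rpm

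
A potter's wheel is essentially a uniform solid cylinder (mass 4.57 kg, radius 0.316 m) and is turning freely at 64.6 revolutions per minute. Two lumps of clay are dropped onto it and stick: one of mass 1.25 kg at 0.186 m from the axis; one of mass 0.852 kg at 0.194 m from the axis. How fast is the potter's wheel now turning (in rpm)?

The added mass arrives with no angular momentum about the axis, and any external torque about the axis is negligible, so the system's angular momentum is conserved.
I_p = ½(4.57)(0.316)² = 0.2282 kg·m².
Added inertia Σmr² = (1.25)(0.186)² + (0.852)(0.194)² = 0.07531 kg·m²; I_f = 0.2282 + 0.07531 = 0.3035 kg·m².
ω_f = I_p ω_i / I_f = (0.2282)(64.6) / 0.3035 = 48.57 rpm.

ω_f ≈ 48.6 rpm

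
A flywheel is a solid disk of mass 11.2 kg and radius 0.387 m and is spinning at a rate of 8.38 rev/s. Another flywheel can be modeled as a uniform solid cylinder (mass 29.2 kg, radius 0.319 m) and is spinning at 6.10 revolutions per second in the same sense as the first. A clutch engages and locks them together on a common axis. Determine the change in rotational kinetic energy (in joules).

ΔKE ≈ -55.0 J

The coupling torques are internal; angular momentum about the shared axis is conserved.
Moments of inertia: I_A = ½(11.2)(0.387)² = 0.8387 kg·m²; I_B = ½(29.2)(0.319)² = 1.486 kg·m².
Taking A's sense as positive: L = (0.8387)(8.38) + (1.486)(6.10) = 16.09 kg·m²·rev/s.
Combined I = 0.8387 + 1.486 = 2.324 kg·m².
ω_f = L / I = 16.09 / 2.324 = 6.923 rev/s.
KE_i = ½ΣIω² = 2254 J; KE_f = ½(2.324)(43.50)² = 2199 J.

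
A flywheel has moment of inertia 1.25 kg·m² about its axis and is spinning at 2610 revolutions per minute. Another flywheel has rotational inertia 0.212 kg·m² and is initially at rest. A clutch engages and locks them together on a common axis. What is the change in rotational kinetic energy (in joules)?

No external torque acts about the common axis, so total angular momentum is conserved.
Taking A's sense as positive: L = (1.250)(2610) = 3262 kg·m²·rpm.
Combined I = 1.250 + 0.2120 = 1.462 kg·m².
ω_f = L / I = 3262 / 1.462 = 2232 rpm.
KE_i = ½ΣIω² = 46690 J; KE_f = ½(1.462)(233.7)² = 39920 J.

ΔKE ≈ -6770 J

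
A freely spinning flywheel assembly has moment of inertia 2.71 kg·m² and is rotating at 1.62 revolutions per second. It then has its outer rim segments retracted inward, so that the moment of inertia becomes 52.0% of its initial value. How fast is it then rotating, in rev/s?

ω₂ ≈ 3.12 rev/s

Angular momentum about the spin axis is conserved since the torque about it is zero.
I₂ = 0.520 × 2.71 = 1.409 kg·m².
ω₂ = I₁ω₁ / I₂ = (2.710)(1.62 rev/s) / (1.409) = 3.115 rev/s.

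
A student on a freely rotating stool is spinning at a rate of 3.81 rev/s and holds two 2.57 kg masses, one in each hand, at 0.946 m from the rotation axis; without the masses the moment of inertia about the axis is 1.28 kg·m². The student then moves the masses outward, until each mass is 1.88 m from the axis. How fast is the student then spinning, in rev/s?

ω₂ ≈ 1.15 rev/s

With no external torque about the axis, L is conserved: I₁ω₁ = I₂ω₂.
I₁ = 1.28 + 2(2.57)(0.946)² = 5.880 kg·m²; I₂ = 1.28 + 2(2.57)(1.88)² = 19.45 kg·m².
ω₂ = I₁ω₁ / I₂ = (5.880)(3.81 rev/s) / (19.45) = 1.152 rev/s.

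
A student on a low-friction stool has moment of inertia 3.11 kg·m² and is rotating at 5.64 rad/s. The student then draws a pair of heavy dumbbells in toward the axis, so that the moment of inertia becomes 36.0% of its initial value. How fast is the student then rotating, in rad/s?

Angular momentum about the spin axis is conserved since the torque about it is zero.
I₂ = 0.360 × 3.11 = 1.120 kg·m².
ω₂ = I₁ω₁ / I₂ = (3.110)(5.64 rad/s) / (1.120) = 15.67 rad/s.

ω₂ ≈ 15.7 rad/s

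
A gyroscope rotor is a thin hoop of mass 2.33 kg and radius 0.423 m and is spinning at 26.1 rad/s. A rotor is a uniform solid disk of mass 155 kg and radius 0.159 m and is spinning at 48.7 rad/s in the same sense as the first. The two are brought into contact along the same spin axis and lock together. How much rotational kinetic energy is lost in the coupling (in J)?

The coupling torques are internal; angular momentum about the shared axis is conserved.
Moments of inertia: I_A = (2.33)(0.423)² = 0.4169 kg·m²; I_B = ½(155)(0.159)² = 1.959 kg·m².
Taking A's sense as positive: L = (0.4169)(26.1) + (1.959)(48.7) = 106.3 kg·m²·rad/s.
Combined I = 0.4169 + 1.959 = 2.376 kg·m².
ω_f = L / I = 106.3 / 2.376 = 44.73 rad/s.
KE_i = ½ΣIω² = 2465 J; KE_f = ½(2.376)(44.73)² = 2378 J.

ΔKE lost ≈ 87.8 J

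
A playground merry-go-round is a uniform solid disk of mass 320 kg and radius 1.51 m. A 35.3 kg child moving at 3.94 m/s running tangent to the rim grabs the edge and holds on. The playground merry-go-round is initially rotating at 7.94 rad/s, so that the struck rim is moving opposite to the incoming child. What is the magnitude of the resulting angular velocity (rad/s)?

|ω_f| ≈ 6.03 rad/s

About the axle the impulsive forces during the collision are internal, so angular momentum about that axis is conserved.
I_p = ½(320)(1.51)² = 364.8 kg·m². Taking the sense of the child's angular momentum as positive, L_{child} = m v R = (35.3)(3.94)(1.51) = 210.0 kg·m²/s.
L_i = −I_p ω_p + m v R = −(364.8)(7.94) + 210.0 = -2687 kg·m²/s.
After sticking, I_f = I_p + m R² = 364.8 + (35.3)(1.51)² = 445.3 kg·m².
ω_f = L_i / I_f = -2687 / 445.3 = -6.033 rad/s.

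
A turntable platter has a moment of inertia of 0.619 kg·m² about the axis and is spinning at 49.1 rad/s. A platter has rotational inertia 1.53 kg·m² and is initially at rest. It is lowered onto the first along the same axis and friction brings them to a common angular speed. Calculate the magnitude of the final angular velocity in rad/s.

No external torque acts about the common axis, so total angular momentum is conserved.
Taking A's sense as positive: L = (0.6190)(49.1) = 30.39 kg·m²·rad/s.
Combined I = 0.6190 + 1.530 = 2.149 kg·m².
ω_f = L / I = 30.39 / 2.149 = 14.14 rad/s.

|ω_f| ≈ 14.1 rad/s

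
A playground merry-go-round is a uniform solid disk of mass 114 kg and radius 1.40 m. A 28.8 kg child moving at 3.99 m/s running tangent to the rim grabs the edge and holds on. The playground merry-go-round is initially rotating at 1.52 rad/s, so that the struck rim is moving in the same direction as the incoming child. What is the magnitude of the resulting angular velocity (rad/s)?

|ω_f| ≈ 1.97 rad/s

About the axle the impulsive forces during the collision are internal, so angular momentum about that axis is conserved.
I_p = ½(114)(1.40)² = 111.7 kg·m². Taking the sense of the child's angular momentum as positive, L_{child} = m v R = (28.8)(3.99)(1.40) = 160.9 kg·m²/s.
L_i = +I_p ω_p + m v R = +(111.7)(1.52) + 160.9 = 330.7 kg·m²/s.
After sticking, I_f = I_p + m R² = 111.7 + (28.8)(1.40)² = 168.2 kg·m².
ω_f = L_i / I_f = 330.7 / 168.2 = 1.966 rad/s.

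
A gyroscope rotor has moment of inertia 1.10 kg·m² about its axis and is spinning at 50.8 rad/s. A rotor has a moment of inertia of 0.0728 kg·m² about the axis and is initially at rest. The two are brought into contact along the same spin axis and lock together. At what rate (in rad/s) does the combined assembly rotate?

|ω_f| ≈ 47.6 rad/s

No external torque acts about the common axis, so total angular momentum is conserved.
Taking A's sense as positive: L = (1.100)(50.8) = 55.88 kg·m²·rad/s.
Combined I = 1.100 + 0.07280 = 1.173 kg·m².
ω_f = L / I = 55.88 / 1.173 = 47.65 rad/s.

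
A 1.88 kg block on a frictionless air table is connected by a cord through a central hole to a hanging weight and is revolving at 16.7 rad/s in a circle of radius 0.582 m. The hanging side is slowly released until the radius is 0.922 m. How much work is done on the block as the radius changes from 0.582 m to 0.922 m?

No torque about the axis ⇒ m r₁² ω₁ = m r₂² ω₂.
ω₂ = ω₁ (r₁/r₂)² = (16.7)(0.582/0.922)² = 6.654 rad/s.
W = ΔKE = ½m(v₂² − v₁²) = -53.42 J.

W ≈ -53.4 J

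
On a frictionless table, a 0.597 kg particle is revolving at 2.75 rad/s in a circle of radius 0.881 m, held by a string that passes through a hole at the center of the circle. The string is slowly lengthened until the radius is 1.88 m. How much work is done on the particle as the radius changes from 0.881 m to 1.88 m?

The constraining force is radial, so m r² ω about the center is conserved.
ω₂ = ω₁ (r₁/r₂)² = (2.75)(0.881/1.88)² = 0.6039 rad/s.
W = ΔKE = ½m(v₂² − v₁²) = -1.367 J.

W ≈ -1.37 J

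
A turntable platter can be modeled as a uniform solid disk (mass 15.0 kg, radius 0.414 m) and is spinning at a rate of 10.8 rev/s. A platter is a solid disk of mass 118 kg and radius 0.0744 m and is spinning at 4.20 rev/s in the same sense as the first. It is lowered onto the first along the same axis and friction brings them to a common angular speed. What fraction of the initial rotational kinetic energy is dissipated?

The coupling torques are internal; angular momentum about the shared axis is conserved.
Moments of inertia: I_A = ½(15.0)(0.414)² = 1.285 kg·m²; I_B = ½(118)(0.0744)² = 0.3266 kg·m².
Taking A's sense as positive: L = (1.285)(10.8) + (0.3266)(4.20) = 15.25 kg·m²·rev/s.
Combined I = 1.285 + 0.3266 = 1.612 kg·m².
ω_f = L / I = 15.25 / 1.612 = 9.463 rev/s.
KE_i = ½ΣIω² = 3073 J; KE_f = ½(1.612)(59.46)² = 2849 J.
Fraction dissipated = (KE_i − KE_f)/KE_i = 0.07286.

fraction ≈ 0.0729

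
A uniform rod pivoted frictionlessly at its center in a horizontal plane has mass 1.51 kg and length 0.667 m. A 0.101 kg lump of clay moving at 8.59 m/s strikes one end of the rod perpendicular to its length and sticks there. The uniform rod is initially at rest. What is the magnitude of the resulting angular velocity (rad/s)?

The axle reaction passes through the pivot and exerts no torque about it; angular momentum about the pivot is conserved through the impact.
I_p = (1/12)(1.51)(0.667)² = 0.05598 kg·m². Taking the sense of the lump of clay's angular momentum as positive, L_{lump} = m v R = (0.101)(8.59)(0.667/2) = 0.2893 kg·m²/s.
L_i = 0 + 0.2893 = 0.2893 kg·m²/s.
After sticking, I_f = I_p + m R² = 0.05598 + (0.101)(0.667/2)² = 0.06722 kg·m².
ω_f = L_i / I_f = 0.2893 / 0.06722 = 4.305 rad/s.

|ω_f| ≈ 4.30 rad/s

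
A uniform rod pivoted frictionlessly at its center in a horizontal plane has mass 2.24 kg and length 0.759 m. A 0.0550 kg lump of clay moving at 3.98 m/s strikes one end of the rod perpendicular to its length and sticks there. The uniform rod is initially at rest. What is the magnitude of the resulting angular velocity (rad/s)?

|ω_f| ≈ 0.720 rad/s

The axle reaction passes through the pivot and exerts no torque about it; angular momentum about the pivot is conserved through the impact.
I_p = (1/12)(2.24)(0.759)² = 0.1075 kg·m². Taking the sense of the lump of clay's angular momentum as positive, L_{lump} = m v R = (0.0550)(3.98)(0.759/2) = 0.08307 kg·m²/s.
L_i = 0 + 0.08307 = 0.08307 kg·m²/s.
After sticking, I_f = I_p + m R² = 0.1075 + (0.0550)(0.759/2)² = 0.1155 kg·m².
ω_f = L_i / I_f = 0.08307 / 0.1155 = 0.7195 rad/s.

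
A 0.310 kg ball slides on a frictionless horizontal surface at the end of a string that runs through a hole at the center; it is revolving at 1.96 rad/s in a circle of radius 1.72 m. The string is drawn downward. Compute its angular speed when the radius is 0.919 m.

ω₂ ≈ 6.87 rad/s

The constraining force is radial, so m r² ω about the center is conserved.
ω₂ = ω₁ (r₁/r₂)² = (1.96)(1.72/0.919)² = 6.866 rad/s.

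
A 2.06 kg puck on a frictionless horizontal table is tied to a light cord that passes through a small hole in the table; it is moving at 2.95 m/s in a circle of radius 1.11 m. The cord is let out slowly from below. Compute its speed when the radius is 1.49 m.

Central (radial) force ⇒ zero torque about the center ⇒ m v r is constant.
v₂ = v₁ r₁ / r₂ = (2.95)(1.11) / (1.49) = 2.198 m/s.

v₂ ≈ 2.20 m/s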